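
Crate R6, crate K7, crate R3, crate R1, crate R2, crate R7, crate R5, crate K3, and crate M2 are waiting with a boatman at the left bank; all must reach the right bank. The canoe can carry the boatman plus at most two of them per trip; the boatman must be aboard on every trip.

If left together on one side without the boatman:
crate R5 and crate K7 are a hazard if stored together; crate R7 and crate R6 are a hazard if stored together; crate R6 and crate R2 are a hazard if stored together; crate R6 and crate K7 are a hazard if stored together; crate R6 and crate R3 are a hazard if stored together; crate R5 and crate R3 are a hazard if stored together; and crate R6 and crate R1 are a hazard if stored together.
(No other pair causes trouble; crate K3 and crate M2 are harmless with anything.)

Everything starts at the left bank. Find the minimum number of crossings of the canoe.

Counting alone: the boatman can take at most 2 across per trip to the right bank, so moving all 9 needs at least 5 loaded trips out, with a return between consecutive ones — at least 9 crossings.
The safety rule pushes this higher. Following every safe sequence of crossings, the most of the 9 that can be at the right bank as the canoe arrives there on crossing 9 is 8 — never all 9.
So no plan with fewer than 11 crossings exists, and this one achieves 11:
1. Boatman goes to the right bank with crate R5 and crate R6.  [the left bank: crate K3, crate K7, crate M2, crate R1, crate R2, crate R3, crate R7 | the right bank: crate R5, crate R6]
2. Boatman goes back to the left bank alone.  [the left bank: crate K3, crate K7, crate M2, crate R1, crate R2, crate R3, crate R7 | the right bank: crate R5, crate R6]
3. Boatman goes to the right bank with crate K7 and crate R3.  [the left bank: crate K3, crate M2, crate R1, crate R2, crate R7 | the right bank: crate K7, crate R3, crate R5, crate R6]
4. Boatman goes back to the left bank with crate R5 and crate R6.  [the left bank: crate K3, crate M2, crate R1, crate R2, crate R5, crate R6, crate R7 | the right bank: crate K7, crate R3]
5. Boatman goes to the right bank with crate R1 and crate R6.  [the left bank: crate K3, crate M2, crate R2, crate R5, crate R7 | the right bank: crate K7, crate R1, crate R3, crate R6]
6. Boatman goes back to the left bank with crate R6.  [the left bank: crate K3, crate M2, crate R2, crate R5, crate R6, crate R7 | the right bank: crate K7, crate R1, crate R3]
7. Boatman goes to the right bank with crate R2 and crate R7.  [the left bank: crate K3, crate M2, crate R5, crate R6 | the right bank: crate K7, crate R1, crate R2, crate R3, crate R7]
8. Boatman goes back to the left bank alone.  [the left bank: crate K3, crate M2, crate R5, crate R6 | the right bank: crate K7, crate R1, crate R2, crate R3, crate R7]
9. Boatman goes to the right bank with crate K3 and crate M2.  [the left bank: crate R5, crate R6 | the right bank: crate K3, crate K7, crate M2, crate R1, crate R2, crate R3, crate R7]
10. Boatman goes back to the left bank alone.  [the left bank: crate R5, crate R6 | the right bank: crate K3, crate K7, crate M2, crate R1, crate R2, crate R3, crate R7]
11. Boatman goes to the right bank with crate R5 and crate R6.  [the left bank: — | the right bank: crate K3, crate K7, crate M2, crate R1, crate R2, crate R3, crate R5, crate R6, crate R7]

11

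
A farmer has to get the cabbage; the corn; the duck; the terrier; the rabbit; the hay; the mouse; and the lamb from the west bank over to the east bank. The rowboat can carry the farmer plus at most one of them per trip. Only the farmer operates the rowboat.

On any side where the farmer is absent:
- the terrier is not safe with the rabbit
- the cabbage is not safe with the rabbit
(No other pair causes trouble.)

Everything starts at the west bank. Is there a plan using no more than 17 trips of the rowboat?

Yes — this plan uses 17 crossings (≤ 17):
1. Farmer goes to the east bank with the rabbit.  [the west bank: the cabbage, the corn, the duck, the hay, the lamb, the mouse, the terrier | the east bank: the rabbit]
2. Farmer goes back to the west bank alone.  [the west bank: the cabbage, the corn, the duck, the hay, the lamb, the mouse, the terrier | the east bank: the rabbit]
3. Farmer goes to the east bank with the cabbage.  [the west bank: the corn, the duck, the hay, the lamb, the mouse, the terrier | the east bank: the cabbage, the rabbit]
4. Farmer goes back to the west bank with the rabbit.  [the west bank: the corn, the duck, the hay, the lamb, the mouse, the rabbit, the terrier | the east bank: the cabbage]
5. Farmer goes to the east bank with the terrier.  [the west bank: the corn, the duck, the hay, the lamb, the mouse, the rabbit | the east bank: the cabbage, the terrier]
6. Farmer goes back to the west bank alone.  [the west bank: the corn, the duck, the hay, the lamb, the mouse, the rabbit | the east bank: the cabbage, the terrier]
7. Farmer goes to the east bank with the corn.  [the west bank: the duck, the hay, the lamb, the mouse, the rabbit | the east bank: the cabbage, the corn, the terrier]
8. Farmer goes back to the west bank alone.  [the west bank: the duck, the hay, the lamb, the mouse, the rabbit | the east bank: the cabbage, the corn, the terrier]
9. Farmer goes to the east bank with the duck.  [the west bank: the hay, the lamb, the mouse, the rabbit | the east bank: the cabbage, the corn, the duck, the terrier]
10. Farmer goes back to the west bank alone.  [the west bank: the hay, the lamb, the mouse, the rabbit | the east bank: the cabbage, the corn, the duck, the terrier]
11. Farmer goes to the east bank with the hay.  [the west bank: the lamb, the mouse, the rabbit | the east bank: the cabbage, the corn, the duck, the hay, the terrier]
12. Farmer goes back to the west bank alone.  [the west bank: the lamb, the mouse, the rabbit | the east bank: the cabbage, the corn, the duck, the hay, the terrier]
13. Farmer goes to the east bank with the mouse.  [the west bank: the lamb, the rabbit | the east bank: the cabbage, the corn, the duck, the hay, the mouse, the terrier]
14. Farmer goes back to the west bank alone.  [the west bank: the lamb, the rabbit | the east bank: the cabbage, the corn, the duck, the hay, the mouse, the terrier]
15. Farmer goes to the east bank with the lamb.  [the west bank: the rabbit | the east bank: the cabbage, the corn, the duck, the hay, the lamb, the mouse, the terrier]
16. Farmer goes back to the west bank alone.  [the west bank: the rabbit | the east bank: the cabbage, the corn, the duck, the hay, the lamb, the mouse, the terrier]
17. Farmer goes to the east bank with the rabbit.  [the west bank: — | the east bank: the cabbage, the corn, the duck, the hay, the lamb, the mouse, the rabbit, the terrier]

Yes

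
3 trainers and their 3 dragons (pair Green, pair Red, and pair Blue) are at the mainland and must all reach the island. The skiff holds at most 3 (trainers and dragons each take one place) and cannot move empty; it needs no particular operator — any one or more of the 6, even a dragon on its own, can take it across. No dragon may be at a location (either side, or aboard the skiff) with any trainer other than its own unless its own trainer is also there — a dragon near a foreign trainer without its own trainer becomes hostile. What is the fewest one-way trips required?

5

Counting alone: each trip to the island takes at most 3 across and each return brings at least 1 back, so after t trips out (and t−1 returns) at most 3t − (t−1) of the 6 are across; that first reaches 6 at t = 3, so at least 5 crossings are needed.
The plan below uses exactly 5 crossings, so it is optimal:
1. dragon Green and trainer Green cross → the island.
2. trainer Green crosses ← the mainland.
3. trainer Blue, trainer Green, and trainer Red cross → the island.
4. dragon Green crosses ← the mainland.
5. dragon Blue, dragon Green, and dragon Red cross → the island.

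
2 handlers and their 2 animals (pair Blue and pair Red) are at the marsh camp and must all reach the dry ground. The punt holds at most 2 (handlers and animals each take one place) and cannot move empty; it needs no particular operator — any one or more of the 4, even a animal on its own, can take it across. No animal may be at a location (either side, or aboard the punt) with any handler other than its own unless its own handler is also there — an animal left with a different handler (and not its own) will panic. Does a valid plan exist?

1. animal Blue and handler Blue cross → the dry ground.
2. handler Blue crosses ← the marsh camp.
3. handler Blue and handler Red cross → the dry ground.
4. handler Red crosses ← the marsh camp.
5. animal Red and handler Red cross → the dry ground.

Yes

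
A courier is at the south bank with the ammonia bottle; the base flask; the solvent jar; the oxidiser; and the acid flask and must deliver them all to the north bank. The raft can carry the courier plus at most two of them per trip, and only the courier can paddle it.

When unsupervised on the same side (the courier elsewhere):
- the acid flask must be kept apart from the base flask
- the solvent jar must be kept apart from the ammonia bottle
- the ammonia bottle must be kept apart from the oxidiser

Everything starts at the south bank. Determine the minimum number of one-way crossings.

Counting alone: the courier can take at most 2 across per trip to the north bank, so moving all 5 needs at least 3 loaded trips out, with a return between consecutive ones — at least 5 crossings.
The plan below uses exactly 5 crossings, so it is optimal:
1. Courier goes to the north bank with the ammonia bottle and the base flask.
2. Courier goes back to the south bank alone.
3. Courier goes to the north bank with the oxidiser and the solvent jar.
4. Courier goes back to the south bank with the ammonia bottle.
5. Courier goes to the north bank with the acid flask and the ammonia bottle.

5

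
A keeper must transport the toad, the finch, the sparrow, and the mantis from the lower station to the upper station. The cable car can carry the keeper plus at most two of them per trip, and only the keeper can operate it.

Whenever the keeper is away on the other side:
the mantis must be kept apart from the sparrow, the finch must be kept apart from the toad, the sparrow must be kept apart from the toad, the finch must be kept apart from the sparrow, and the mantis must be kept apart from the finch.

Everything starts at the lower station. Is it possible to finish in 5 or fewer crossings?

Yes — this plan uses 5 crossings (≤ 5):
1. Keeper goes to the upper station with the finch and the sparrow.  [the lower station: the mantis, the toad | the upper station: the finch, the sparrow]
2. Keeper goes back to the lower station with the finch.  [the lower station: the finch, the mantis, the toad | the upper station: the sparrow]
3. Keeper goes to the upper station with the mantis and the toad.  [the lower station: the finch | the upper station: the mantis, the sparrow, the toad]
4. Keeper goes back to the lower station with the sparrow.  [the lower station: the finch, the sparrow | the upper station: the mantis, the toad]
5. Keeper goes to the upper station with the finch and the sparrow.  [the lower station: — | the upper station: the finch, the mantis, the sparrow, the toad]

Yes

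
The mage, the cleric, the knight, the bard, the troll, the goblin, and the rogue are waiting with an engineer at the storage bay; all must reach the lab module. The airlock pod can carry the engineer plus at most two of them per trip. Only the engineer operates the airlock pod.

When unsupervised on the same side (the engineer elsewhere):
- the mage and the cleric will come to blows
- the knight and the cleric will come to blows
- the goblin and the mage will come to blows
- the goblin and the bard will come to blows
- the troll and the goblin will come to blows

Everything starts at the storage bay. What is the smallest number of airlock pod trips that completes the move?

Counting alone: the engineer can take at most 2 across per trip to the lab module, so moving all 7 needs at least 4 loaded trips out, with a return between consecutive ones — at least 7 crossings.
The safety rule pushes this higher. Following every safe sequence of crossings, the most of the 7 that can be at the lab module as the airlock pod arrives there on crossing 7 is 6 — never all 7.
So no plan with fewer than 9 crossings exists, and this one achieves 9:
1. Engineer goes to the lab module with the cleric and the goblin.
2. Engineer goes back to the storage bay alone.
3. Engineer goes to the lab module with the knight.
4. Engineer goes back to the storage bay with the cleric.
5. Engineer goes to the lab module with the bard and the mage.
6. Engineer goes back to the storage bay with the goblin.
7. Engineer goes to the lab module with the rogue and the troll.
8. Engineer goes back to the storage bay alone.
9. Engineer goes to the lab module with the cleric and the goblin.

9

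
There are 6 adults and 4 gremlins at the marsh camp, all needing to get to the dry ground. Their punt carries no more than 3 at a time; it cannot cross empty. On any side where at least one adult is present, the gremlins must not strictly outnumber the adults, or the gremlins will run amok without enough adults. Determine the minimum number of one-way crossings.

9

Counting alone: each trip to the dry ground takes at most 3 across and each return brings at least 1 back, so after t trips out (and t−1 returns) at most 3t − (t−1) of the 10 are across; that first reaches 10 at t = 5, so at least 9 crossings are needed.
The plan below uses exactly 9 crossings, so it is optimal:
1. 2 gremlins → the dry ground.  (the marsh camp: 6A 2G; the dry ground: 0A 2G)
2. 1 gremlin ← the marsh camp.  (the marsh camp: 6A 3G; the dry ground: 0A 1G)
3. 3 gremlins → the dry ground.  (the marsh camp: 6A 0G; the dry ground: 0A 4G)
4. 1 gremlin ← the marsh camp.  (the marsh camp: 6A 1G; the dry ground: 0A 3G)
5. 3 adults → the dry ground.  (the marsh camp: 3A 1G; the dry ground: 3A 3G)
6. 1 gremlin ← the marsh camp.  (the marsh camp: 3A 2G; the dry ground: 3A 2G)
7. 1 adult and 2 gremlins → the dry ground.  (the marsh camp: 2A 0G; the dry ground: 4A 4G)
8. 1 gremlin ← the marsh camp.  (the marsh camp: 2A 1G; the dry ground: 4A 3G)
9. 2 adults and 1 gremlin → the dry ground.  (the marsh camp: 0A 0G; the dry ground: 6A 4G)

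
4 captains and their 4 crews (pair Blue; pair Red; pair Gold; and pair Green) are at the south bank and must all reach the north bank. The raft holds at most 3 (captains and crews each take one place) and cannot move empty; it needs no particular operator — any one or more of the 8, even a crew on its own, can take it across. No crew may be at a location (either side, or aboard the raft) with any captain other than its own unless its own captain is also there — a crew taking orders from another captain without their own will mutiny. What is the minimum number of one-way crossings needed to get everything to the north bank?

9

Counting alone: each trip to the north bank takes at most 3 across and each return brings at least 1 back, so after t trips out (and t−1 returns) at most 3t − (t−1) of the 8 are across; that first reaches 8 at t = 4, so at least 7 crossings are needed.
The safety rule pushes this higher. Following every safe sequence of crossings, the most of the 8 that can be at the north bank as the raft arrives there on crossing 7 is 7 — never all 8.
So no plan with fewer than 9 crossings exists, and this one achieves 9:
1. captain Blue and crew Blue cross → the north bank.
2. captain Blue crosses ← the south bank.
3. captain Blue, captain Red, and crew Red cross → the north bank.
4. captain Blue and crew Blue cross ← the south bank.
5. captain Blue, captain Gold, and captain Green cross → the north bank.
6. crew Red crosses ← the south bank.
7. crew Blue and crew Red cross → the north bank.
8. crew Blue crosses ← the south bank.
9. crew Blue, crew Gold, and crew Green cross → the north bank.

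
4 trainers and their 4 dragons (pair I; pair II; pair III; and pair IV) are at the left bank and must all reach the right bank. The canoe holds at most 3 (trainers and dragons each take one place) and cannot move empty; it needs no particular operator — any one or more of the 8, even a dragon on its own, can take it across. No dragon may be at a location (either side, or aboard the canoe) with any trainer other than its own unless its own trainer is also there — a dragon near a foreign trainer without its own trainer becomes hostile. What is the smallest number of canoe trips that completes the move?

Counting alone: each trip to the right bank takes at most 3 across and each return brings at least 1 back, so after t trips out (and t−1 returns) at most 3t − (t−1) of the 8 are across; that first reaches 8 at t = 4, so at least 7 crossings are needed.
The safety rule pushes this higher. Following every safe sequence of crossings, the most of the 8 that can be at the right bank as the canoe arrives there on crossing 7 is 7 — never all 8.
So no plan with fewer than 9 crossings exists, and this one achieves 9:
1. dragon I and trainer I cross → the right bank.
2. trainer I crosses ← the left bank.
3. dragon II, trainer I, and trainer II cross → the right bank.
4. dragon I and trainer I cross ← the left bank.
5. trainer I, trainer III, and trainer IV cross → the right bank.
6. dragon II crosses ← the left bank.
7. dragon I and dragon II cross → the right bank.
8. dragon I crosses ← the left bank.
9. dragon I, dragon III, and dragon IV cross → the right bank.

9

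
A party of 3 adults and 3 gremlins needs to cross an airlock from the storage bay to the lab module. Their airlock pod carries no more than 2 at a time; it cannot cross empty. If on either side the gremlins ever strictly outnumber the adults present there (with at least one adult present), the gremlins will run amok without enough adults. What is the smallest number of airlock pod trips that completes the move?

11

Counting alone: each trip to the lab module takes at most 2 across and each return brings at least 1 back, so after t trips out (and t−1 returns) at most 2t − (t−1) of the 6 are across; that first reaches 6 at t = 5, so at least 9 crossings are needed.
The safety rule pushes this higher. Following every safe sequence of crossings, the most of the 6 that can be at the lab module as the airlock pod arrives there on crossing 9 is 5 — never all 6.
So no plan with fewer than 11 crossings exists, and this one achieves 11:
1. 2 gremlins → the lab module.  (the storage bay: 3A 1G; the lab module: 0A 2G)
2. 1 gremlin ← the storage bay.  (the storage bay: 3A 2G; the lab module: 0A 1G)
3. 2 gremlins → the lab module.  (the storage bay: 3A 0G; the lab module: 0A 3G)
4. 1 gremlin ← the storage bay.  (the storage bay: 3A 1G; the lab module: 0A 2G)
5. 2 adults → the lab module.  (the storage bay: 1A 1G; the lab module: 2A 2G)
6. 1 adult and 1 gremlin ← the storage bay.  (the storage bay: 2A 2G; the lab module: 1A 1G)
7. 2 adults → the lab module.  (the storage bay: 0A 2G; the lab module: 3A 1G)
8. 1 gremlin ← the storage bay.  (the storage bay: 0A 3G; the lab module: 3A 0G)
9. 2 gremlins → the lab module.  (the storage bay: 0A 1G; the lab module: 3A 2G)
10. 1 gremlin ← the storage bay.  (the storage bay: 0A 2G; the lab module: 3A 1G)
11. 2 gremlins → the lab module.  (the storage bay: 0A 0G; the lab module: 3A 3G)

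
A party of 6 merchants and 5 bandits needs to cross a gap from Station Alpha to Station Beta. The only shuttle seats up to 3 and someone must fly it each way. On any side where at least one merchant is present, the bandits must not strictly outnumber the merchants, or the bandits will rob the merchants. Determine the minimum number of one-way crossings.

Counting alone: each trip to Station Beta takes at most 3 across and each return brings at least 1 back, so after t trips out (and t−1 returns) at most 3t − (t−1) of the 11 are across; that first reaches 11 at t = 5, so at least 9 crossings are needed.
The plan below uses exactly 9 crossings, so it is optimal:
1. 3 bandits → Station Beta.  (Station Alpha: 6M 2B; Station Beta: 0M 3B)
2. 1 bandit ← Station Alpha.  (Station Alpha: 6M 3B; Station Beta: 0M 2B)
3. 3 merchants → Station Beta.  (Station Alpha: 3M 3B; Station Beta: 3M 2B)
4. 1 merchant ← Station Alpha.  (Station Alpha: 4M 3B; Station Beta: 2M 2B)
5. 2 merchants and 1 bandit → Station Beta.  (Station Alpha: 2M 2B; Station Beta: 4M 3B)
6. 1 merchant ← Station Alpha.  (Station Alpha: 3M 2B; Station Beta: 3M 3B)
7. 2 merchants and 1 bandit → Station Beta.  (Station Alpha: 1M 1B; Station Beta: 5M 4B)
8. 1 merchant ← Station Alpha.  (Station Alpha: 2M 1B; Station Beta: 4M 4B)
9. 2 merchants and 1 bandit → Station Beta.  (Station Alpha: 0M 0B; Station Beta: 6M 5B)

9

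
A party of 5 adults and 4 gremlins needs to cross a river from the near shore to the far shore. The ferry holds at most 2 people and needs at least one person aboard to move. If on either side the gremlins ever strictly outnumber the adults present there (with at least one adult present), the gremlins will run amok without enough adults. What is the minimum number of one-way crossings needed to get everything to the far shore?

15

Counting alone: each trip to the far shore takes at most 2 across and each return brings at least 1 back, so after t trips out (and t−1 returns) at most 2t − (t−1) of the 9 are across; that first reaches 9 at t = 8, so at least 15 crossings are needed.
The plan below uses exactly 15 crossings, so it is optimal:
1. 2 gremlins → the far shore.  (the near shore: 5A 2G; the far shore: 0A 2G)
2. 1 gremlin ← the near shore.  (the near shore: 5A 3G; the far shore: 0A 1G)
3. 2 gremlins → the far shore.  (the near shore: 5A 1G; the far shore: 0A 3G)
4. 1 gremlin ← the near shore.  (the near shore: 5A 2G; the far shore: 0A 2G)
5. 2 adults → the far shore.  (the near shore: 3A 2G; the far shore: 2A 2G)
6. 1 gremlin ← the near shore.  (the near shore: 3A 3G; the far shore: 2A 1G)
7. 1 adult and 1 gremlin → the far shore.  (the near shore: 2A 2G; the far shore: 3A 2G)
8. 1 adult ← the near shore.  (the near shore: 3A 2G; the far shore: 2A 2G)
9. 1 adult and 1 gremlin → the far shore.  (the near shore: 2A 1G; the far shore: 3A 3G)
10. 1 gremlin ← the near shore.  (the near shore: 2A 2G; the far shore: 3A 2G)
11. 1 adult and 1 gremlin → the far shore.  (the near shore: 1A 1G; the far shore: 4A 3G)
12. 1 adult ← the near shore.  (the near shore: 2A 1G; the far shore: 3A 3G)
13. 1 adult and 1 gremlin → the far shore.  (the near shore: 1A 0G; the far shore: 4A 4G)
14. 1 gremlin ← the near shore.  (the near shore: 1A 1G; the far shore: 4A 3G)
15. 1 adult and 1 gremlin → the far shore.  (the near shore: 0A 0G; the far shore: 5A 4G)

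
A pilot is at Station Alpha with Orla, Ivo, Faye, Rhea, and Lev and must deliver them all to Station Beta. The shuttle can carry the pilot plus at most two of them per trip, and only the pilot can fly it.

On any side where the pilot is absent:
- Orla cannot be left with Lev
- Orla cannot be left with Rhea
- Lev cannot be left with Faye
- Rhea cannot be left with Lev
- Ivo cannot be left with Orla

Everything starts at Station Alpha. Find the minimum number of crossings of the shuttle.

7

Counting alone: the pilot can take at most 2 across per trip to Station Beta, so moving all 5 needs at least 3 loaded trips out, with a return between consecutive ones — at least 5 crossings.
The safety rule pushes this higher. Following every safe sequence of crossings, the most of the 5 that can be at Station Beta as the shuttle arrives there on crossing 5 is 4 — never all 5.
So no plan with fewer than 7 crossings exists, and this one achieves 7:
1. Pilot goes to Station Beta with Lev and Orla.
2. Pilot goes back to Station Alpha with Orla.
3. Pilot goes to Station Beta with Ivo and Orla.
4. Pilot goes back to Station Alpha with Orla.
5. Pilot goes to Station Beta with Faye and Rhea.
6. Pilot goes back to Station Alpha with Lev.
7. Pilot goes to Station Beta with Lev and Orla.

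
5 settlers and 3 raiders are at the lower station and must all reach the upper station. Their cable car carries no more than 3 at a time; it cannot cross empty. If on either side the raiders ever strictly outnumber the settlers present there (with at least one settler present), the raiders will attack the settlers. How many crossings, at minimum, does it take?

7

Counting alone: each trip to the upper station takes at most 3 across and each return brings at least 1 back, so after t trips out (and t−1 returns) at most 3t − (t−1) of the 8 are across; that first reaches 8 at t = 4, so at least 7 crossings are needed.
The plan below uses exactly 7 crossings, so it is optimal:
1. 2 raiders → the upper station.  (the lower station: 5S 1R; the upper station: 0S 2R)
2. 1 raider ← the lower station.  (the lower station: 5S 2R; the upper station: 0S 1R)
3. 2 settlers and 1 raider → the upper station.  (the lower station: 3S 1R; the upper station: 2S 2R)
4. 1 raider ← the lower station.  (the lower station: 3S 2R; the upper station: 2S 1R)
5. 1 settler and 2 raiders → the upper station.  (the lower station: 2S 0R; the upper station: 3S 3R)
6. 1 raider ← the lower station.  (the lower station: 2S 1R; the upper station: 3S 2R)
7. 2 settlers and 1 raider → the upper station.  (the lower station: 0S 0R; the upper station: 5S 3R)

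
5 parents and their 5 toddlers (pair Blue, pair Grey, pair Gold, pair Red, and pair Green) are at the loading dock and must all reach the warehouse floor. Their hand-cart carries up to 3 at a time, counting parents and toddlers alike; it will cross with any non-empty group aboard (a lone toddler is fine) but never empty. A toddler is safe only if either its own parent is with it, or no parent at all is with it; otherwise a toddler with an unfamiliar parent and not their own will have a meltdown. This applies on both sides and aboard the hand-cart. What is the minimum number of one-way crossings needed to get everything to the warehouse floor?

Counting alone: each trip to the warehouse floor takes at most 3 across and each return brings at least 1 back, so after t trips out (and t−1 returns) at most 3t − (t−1) of the 10 are across; that first reaches 10 at t = 5, so at least 9 crossings are needed.
The safety rule pushes this higher. Following every safe sequence of crossings, the most of the 10 that can be at the warehouse floor as the hand-cart arrives there on crossing 9 is 9 — never all 10.
So no plan with fewer than 11 crossings exists, and this one achieves 11:
1. parent Blue and toddler Blue cross → the warehouse floor.
2. parent Blue crosses ← the loading dock.
3. toddler Gold, toddler Grey, and toddler Red cross → the warehouse floor.
4. toddler Blue crosses ← the loading dock.
5. parent Gold, parent Grey, and parent Red cross → the warehouse floor.
6. parent Grey and toddler Grey cross ← the loading dock.
7. parent Blue, parent Green, and parent Grey cross → the warehouse floor.
8. toddler Gold crosses ← the loading dock.
9. toddler Blue and toddler Grey cross → the warehouse floor.
10. toddler Blue crosses ← the loading dock.
11. toddler Blue, toddler Gold, and toddler Green cross → the warehouse floor.

11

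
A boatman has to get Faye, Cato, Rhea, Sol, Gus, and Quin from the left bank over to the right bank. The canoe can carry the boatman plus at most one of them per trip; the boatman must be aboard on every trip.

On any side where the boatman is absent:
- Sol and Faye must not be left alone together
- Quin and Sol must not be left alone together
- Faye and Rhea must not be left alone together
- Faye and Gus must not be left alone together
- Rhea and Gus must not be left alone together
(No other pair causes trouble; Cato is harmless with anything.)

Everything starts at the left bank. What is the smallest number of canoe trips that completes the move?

impossible

Whatever the first load, the items left behind include a forbidden pair without the boatman. No opening move is safe, so no plan exists.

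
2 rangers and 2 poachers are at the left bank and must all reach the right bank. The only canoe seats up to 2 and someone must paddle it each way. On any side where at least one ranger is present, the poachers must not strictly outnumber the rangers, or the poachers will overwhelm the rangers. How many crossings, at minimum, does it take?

5

Counting alone: each trip to the right bank takes at most 2 across and each return brings at least 1 back, so after t trips out (and t−1 returns) at most 2t − (t−1) of the 4 are across; that first reaches 4 at t = 3, so at least 5 crossings are needed.
The plan below uses exactly 5 crossings, so it is optimal:
1. 2 poachers → the right bank.  (the left bank: 2R 0P; the right bank: 0R 2P)
2. 1 poacher ← the left bank.  (the left bank: 2R 1P; the right bank: 0R 1P)
3. 2 rangers → the right bank.  (the left bank: 0R 1P; the right bank: 2R 1P)
4. 1 poacher ← the left bank.  (the left bank: 0R 2P; the right bank: 2R 0P)
5. 2 poachers → the right bank.  (the left bank: 0R 0P; the right bank: 2R 2P)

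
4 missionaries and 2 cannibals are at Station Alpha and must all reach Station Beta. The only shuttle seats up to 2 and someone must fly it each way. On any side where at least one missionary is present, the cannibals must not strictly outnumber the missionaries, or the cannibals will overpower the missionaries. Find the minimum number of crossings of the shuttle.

Counting alone: each trip to Station Beta takes at most 2 across and each return brings at least 1 back, so after t trips out (and t−1 returns) at most 2t − (t−1) of the 6 are across; that first reaches 6 at t = 5, so at least 9 crossings are needed.
The plan below uses exactly 9 crossings, so it is optimal:
1. 2 cannibals → Station Beta.  (Station Alpha: 4M 0C; Station Beta: 0M 2C)
2. 1 cannibal ← Station Alpha.  (Station Alpha: 4M 1C; Station Beta: 0M 1C)
3. 2 missionaries → Station Beta.  (Station Alpha: 2M 1C; Station Beta: 2M 1C)
4. 1 cannibal ← Station Alpha.  (Station Alpha: 2M 2C; Station Beta: 2M 0C)
5. 2 cannibals → Station Beta.  (Station Alpha: 2M 0C; Station Beta: 2M 2C)
6. 1 cannibal ← Station Alpha.  (Station Alpha: 2M 1C; Station Beta: 2M 1C)
7. 1 missionary and 1 cannibal → Station Beta.  (Station Alpha: 1M 0C; Station Beta: 3M 2C)
8. 1 cannibal ← Station Alpha.  (Station Alpha: 1M 1C; Station Beta: 3M 1C)
9. 1 missionary and 1 cannibal → Station Beta.  (Station Alpha: 0M 0C; Station Beta: 4M 2C)

9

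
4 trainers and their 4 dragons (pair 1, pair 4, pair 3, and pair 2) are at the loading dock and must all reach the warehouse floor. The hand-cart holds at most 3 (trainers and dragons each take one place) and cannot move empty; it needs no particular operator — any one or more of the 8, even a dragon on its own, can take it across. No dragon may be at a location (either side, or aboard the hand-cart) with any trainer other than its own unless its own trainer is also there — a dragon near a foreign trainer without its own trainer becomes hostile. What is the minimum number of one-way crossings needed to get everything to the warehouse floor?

9

Counting alone: each trip to the warehouse floor takes at most 3 across and each return brings at least 1 back, so after t trips out (and t−1 returns) at most 3t − (t−1) of the 8 are across; that first reaches 8 at t = 4, so at least 7 crossings are needed.
The safety rule pushes this higher. Following every safe sequence of crossings, the most of the 8 that can be at the warehouse floor as the hand-cart arrives there on crossing 7 is 7 — never all 8.
So no plan with fewer than 9 crossings exists, and this one achieves 9:
1. dragon 1 and trainer 1 cross → the warehouse floor.
2. trainer 1 crosses ← the loading dock.
3. dragon 4, trainer 1, and trainer 4 cross → the warehouse floor.
4. dragon 1 and trainer 1 cross ← the loading dock.
5. trainer 1, trainer 2, and trainer 3 cross → the warehouse floor.
6. dragon 4 crosses ← the loading dock.
7. dragon 1 and dragon 4 cross → the warehouse floor.
8. dragon 1 crosses ← the loading dock.
9. dragon 1, dragon 2, and dragon 3 cross → the warehouse floor.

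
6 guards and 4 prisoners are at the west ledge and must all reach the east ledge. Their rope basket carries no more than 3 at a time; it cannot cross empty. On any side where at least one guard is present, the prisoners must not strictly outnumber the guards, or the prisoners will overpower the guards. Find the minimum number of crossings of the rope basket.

9

Counting alone: each trip to the east ledge takes at most 3 across and each return brings at least 1 back, so after t trips out (and t−1 returns) at most 3t − (t−1) of the 10 are across; that first reaches 10 at t = 5, so at least 9 crossings are needed.
The plan below uses exactly 9 crossings, so it is optimal:
1. 2 prisoners → the east ledge.  (the west ledge: 6G 2P; the east ledge: 0G 2P)
2. 1 prisoner ← the west ledge.  (the west ledge: 6G 3P; the east ledge: 0G 1P)
3. 3 prisoners → the east ledge.  (the west ledge: 6G 0P; the east ledge: 0G 4P)
4. 1 prisoner ← the west ledge.  (the west ledge: 6G 1P; the east ledge: 0G 3P)
5. 3 guards → the east ledge.  (the west ledge: 3G 1P; the east ledge: 3G 3P)
6. 1 prisoner ← the west ledge.  (the west ledge: 3G 2P; the east ledge: 3G 2P)
7. 1 guard and 2 prisoners → the east ledge.  (the west ledge: 2G 0P; the east ledge: 4G 4P)
8. 1 prisoner ← the west ledge.  (the west ledge: 2G 1P; the east ledge: 4G 3P)
9. 2 guards and 1 prisoner → the east ledge.  (the west ledge: 0G 0P; the east ledge: 6G 4P)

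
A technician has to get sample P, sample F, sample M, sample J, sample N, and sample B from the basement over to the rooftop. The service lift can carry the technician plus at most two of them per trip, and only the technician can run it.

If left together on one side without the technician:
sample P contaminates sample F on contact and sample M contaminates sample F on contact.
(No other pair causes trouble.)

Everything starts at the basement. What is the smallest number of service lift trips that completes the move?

5

Counting alone: the technician can take at most 2 across per trip to the rooftop, so moving all 6 needs at least 3 loaded trips out, with a return between consecutive ones — at least 5 crossings.
The plan below uses exactly 5 crossings, so it is optimal:
1. Technician goes to the rooftop with sample M and sample P.
2. Technician goes back to the basement alone.
3. Technician goes to the rooftop with sample J and sample N.
4. Technician goes back to the basement alone.
5. Technician goes to the rooftop with sample B and sample F.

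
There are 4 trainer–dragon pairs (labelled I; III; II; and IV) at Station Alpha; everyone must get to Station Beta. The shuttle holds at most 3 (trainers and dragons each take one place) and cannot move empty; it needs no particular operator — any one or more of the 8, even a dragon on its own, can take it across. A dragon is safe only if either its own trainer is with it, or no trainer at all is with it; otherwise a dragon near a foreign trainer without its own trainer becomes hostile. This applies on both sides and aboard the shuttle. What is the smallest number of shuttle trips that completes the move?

9

Counting alone: each trip to Station Beta takes at most 3 across and each return brings at least 1 back, so after t trips out (and t−1 returns) at most 3t − (t−1) of the 8 are across; that first reaches 8 at t = 4, so at least 7 crossings are needed.
The safety rule pushes this higher. Following every safe sequence of crossings, the most of the 8 that can be at Station Beta as the shuttle arrives there on crossing 7 is 7 — never all 8.
So no plan with fewer than 9 crossings exists, and this one achieves 9:
1. dragon I and trainer I cross → Station Beta.
2. trainer I crosses ← Station Alpha.
3. dragon III, trainer I, and trainer III cross → Station Beta.
4. dragon I and trainer I cross ← Station Alpha.
5. trainer I, trainer II, and trainer IV cross → Station Beta.
6. dragon III crosses ← Station Alpha.
7. dragon I and dragon III cross → Station Beta.
8. dragon I crosses ← Station Alpha.
9. dragon I, dragon II, and dragon IV cross → Station Beta.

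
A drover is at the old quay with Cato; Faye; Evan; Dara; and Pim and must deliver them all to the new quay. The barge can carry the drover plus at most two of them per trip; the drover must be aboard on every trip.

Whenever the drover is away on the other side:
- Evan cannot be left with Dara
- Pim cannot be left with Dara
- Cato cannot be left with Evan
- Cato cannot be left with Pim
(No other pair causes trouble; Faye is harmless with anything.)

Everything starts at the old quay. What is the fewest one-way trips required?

Counting alone: the drover can take at most 2 across per trip to the new quay, so moving all 5 needs at least 3 loaded trips out, with a return between consecutive ones — at least 5 crossings.
The plan below uses exactly 5 crossings, so it is optimal:
1. Drover goes to the new quay with Cato and Dara.
2. Drover goes back to the old quay alone.
3. Drover goes to the new quay with Faye.
4. Drover goes back to the old quay alone.
5. Drover goes to the new quay with Evan and Pim.

5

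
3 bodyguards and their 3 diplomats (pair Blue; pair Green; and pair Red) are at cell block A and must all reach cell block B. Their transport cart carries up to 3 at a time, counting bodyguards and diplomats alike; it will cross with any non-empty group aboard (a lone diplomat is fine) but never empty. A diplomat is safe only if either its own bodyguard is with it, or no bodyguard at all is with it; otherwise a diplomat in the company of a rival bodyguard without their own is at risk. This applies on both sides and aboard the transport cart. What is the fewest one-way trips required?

5

Counting alone: each trip to cell block B takes at most 3 across and each return brings at least 1 back, so after t trips out (and t−1 returns) at most 3t − (t−1) of the 6 are across; that first reaches 6 at t = 3, so at least 5 crossings are needed.
The plan below uses exactly 5 crossings, so it is optimal:
1. bodyguard Blue and diplomat Blue cross → cell block B.
2. bodyguard Blue crosses ← cell block A.
3. bodyguard Blue, bodyguard Green, and bodyguard Red cross → cell block B.
4. diplomat Blue crosses ← cell block A.
5. diplomat Blue, diplomat Green, and diplomat Red cross → cell block B.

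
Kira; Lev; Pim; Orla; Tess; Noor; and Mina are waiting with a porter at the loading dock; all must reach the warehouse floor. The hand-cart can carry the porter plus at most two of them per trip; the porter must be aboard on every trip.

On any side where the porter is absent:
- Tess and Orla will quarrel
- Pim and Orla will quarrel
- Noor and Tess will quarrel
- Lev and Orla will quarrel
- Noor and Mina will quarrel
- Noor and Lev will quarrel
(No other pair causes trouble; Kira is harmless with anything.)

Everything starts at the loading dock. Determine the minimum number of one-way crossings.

9

Counting alone: the porter can take at most 2 across per trip to the warehouse floor, so moving all 7 needs at least 4 loaded trips out, with a return between consecutive ones — at least 7 crossings.
The safety rule pushes this higher. Following every safe sequence of crossings, the most of the 7 that can be at the warehouse floor as the hand-cart arrives there on crossing 7 is 6 — never all 7.
So no plan with fewer than 9 crossings exists, and this one achieves 9:
1. Porter goes to the warehouse floor with Noor and Orla.  [the loading dock: Kira, Lev, Mina, Pim, Tess | the warehouse floor: Noor, Orla]
2. Porter goes back to the loading dock alone.  [the loading dock: Kira, Lev, Mina, Pim, Tess | the warehouse floor: Noor, Orla]
3. Porter goes to the warehouse floor with Kira.  [the loading dock: Lev, Mina, Pim, Tess | the warehouse floor: Kira, Noor, Orla]
4. Porter goes back to the loading dock alone.  [the loading dock: Lev, Mina, Pim, Tess | the warehouse floor: Kira, Noor, Orla]
5. Porter goes to the warehouse floor with Lev and Pim.  [the loading dock: Mina, Tess | the warehouse floor: Kira, Lev, Noor, Orla, Pim]
6. Porter goes back to the loading dock with Noor and Orla.  [the loading dock: Mina, Noor, Orla, Tess | the warehouse floor: Kira, Lev, Pim]
7. Porter goes to the warehouse floor with Mina and Tess.  [the loading dock: Noor, Orla | the warehouse floor: Kira, Lev, Mina, Pim, Tess]
8. Porter goes back to the loading dock alone.  [the loading dock: Noor, Orla | the warehouse floor: Kira, Lev, Mina, Pim, Tess]
9. Porter goes to the warehouse floor with Noor and Orla.  [the loading dock: — | the warehouse floor: Kira, Lev, Mina, Noor, Orla, Pim, Tess]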